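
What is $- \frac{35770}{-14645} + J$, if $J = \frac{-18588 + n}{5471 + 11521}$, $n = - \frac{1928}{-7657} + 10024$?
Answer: $\frac{61560716383}{31757131848} \approx 1.9385$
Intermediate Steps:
$n = \frac{76755696}{7657}$ ($n = \left(-1928\right) \left(- \frac{1}{7657}\right) + 10024 = \frac{1928}{7657} + 10024 = \frac{76755696}{7657} \approx 10024.0$)
$J = - \frac{5464385}{10842312}$ ($J = \frac{-18588 + \frac{76755696}{7657}}{5471 + 11521} = - \frac{65572620}{7657 \cdot 16992} = \left(- \frac{65572620}{7657}\right) \frac{1}{16992} = - \frac{5464385}{10842312} \approx -0.50399$)
$- \frac{35770}{-14645} + J = - \frac{35770}{-14645} - \frac{5464385}{10842312} = \left(-35770\right) \left(- \frac{1}{14645}\right) - \frac{5464385}{10842312} = \frac{7154}{2929} - \frac{5464385}{10842312} = \frac{61560716383}{31757131848}$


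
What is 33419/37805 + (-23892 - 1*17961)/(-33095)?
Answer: 537650894/250231295 ≈ 2.1486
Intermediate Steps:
33419/37805 + (-23892 - 1*17961)/(-33095) = 33419*(1/37805) + (-23892 - 17961)*(-1/33095) = 33419/37805 - 41853*(-1/33095) = 33419/37805 + 41853/33095 = 537650894/250231295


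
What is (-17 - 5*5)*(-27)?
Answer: 1134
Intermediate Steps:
(-17 - 5*5)*(-27) = (-17 - 25)*(-27) = -42*(-27) = 1134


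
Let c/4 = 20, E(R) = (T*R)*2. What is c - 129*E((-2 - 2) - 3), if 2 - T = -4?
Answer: 10916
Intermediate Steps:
T = 6 (T = 2 - 1*(-4) = 2 + 4 = 6)
E(R) = 12*R (E(R) = (6*R)*2 = 12*R)
c = 80 (c = 4*20 = 80)
c - 129*E((-2 - 2) - 3) = 80 - 1548*((-2 - 2) - 3) = 80 - 1548*(-4 - 3) = 80 - 1548*(-7) = 80 - 129*(-84) = 80 + 10836 = 10916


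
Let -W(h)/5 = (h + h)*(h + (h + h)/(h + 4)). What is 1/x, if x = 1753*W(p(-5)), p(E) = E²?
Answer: -29/339643750 ≈ -8.5384e-8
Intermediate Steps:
W(h) = -10*h*(h + 2*h/(4 + h)) (W(h) = -5*(h + h)*(h + (h + h)/(h + 4)) = -5*2*h*(h + (2*h)/(4 + h)) = -5*2*h*(h + 2*h/(4 + h)) = -10*h*(h + 2*h/(4 + h)))
x = -339643750/29 (x = 1753*(10*((-5)²)²*(-6 - 1*(-5)²)/(4 + (-5)²)) = 1753*(10*25²*(-6 - 1*25)/(4 + 25)) = 1753*(10*625*(-6 - 25)/29) = 1753*(10*625*(1/29)*(-31)) = 1753*(-193750/29) = -339643750/29 ≈ -1.1712e+7)
1/x = 1/(-339643750/29) = -29/339643750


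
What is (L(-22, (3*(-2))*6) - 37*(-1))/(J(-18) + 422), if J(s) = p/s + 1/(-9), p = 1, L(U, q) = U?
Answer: 90/2531 ≈ 0.035559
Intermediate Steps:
J(s) = -1/9 + 1/s (J(s) = 1/s + 1/(-9) = 1/s + 1*(-1/9) = 1/s - 1/9 = -1/9 + 1/s)
(L(-22, (3*(-2))*6) - 37*(-1))/(J(-18) + 422) = (-22 - 37*(-1))/((1/9)*(9 - 1*(-18))/(-18) + 422) = (-22 + 37)/((1/9)*(-1/18)*(9 + 18) + 422) = 15/((1/9)*(-1/18)*27 + 422) = 15/(-1/6 + 422) = 15/(2531/6) = 15*(6/2531) = 90/2531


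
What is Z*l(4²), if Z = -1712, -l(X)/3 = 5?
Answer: 25680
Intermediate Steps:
l(X) = -15 (l(X) = -3*5 = -15)
Z*l(4²) = -1712*(-15) = 25680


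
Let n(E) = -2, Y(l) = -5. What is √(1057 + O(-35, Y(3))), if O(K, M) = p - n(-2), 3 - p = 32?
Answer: √1030 ≈ 32.094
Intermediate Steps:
p = -29 (p = 3 - 1*32 = 3 - 32 = -29)
O(K, M) = -27 (O(K, M) = -29 - 1*(-2) = -29 + 2 = -27)
√(1057 + O(-35, Y(3))) = √(1057 - 27) = √1030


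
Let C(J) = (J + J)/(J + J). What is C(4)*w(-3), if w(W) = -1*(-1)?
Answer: 1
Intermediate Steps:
w(W) = 1
C(J) = 1 (C(J) = (2*J)/((2*J)) = (2*J)*(1/(2*J)) = 1)
C(4)*w(-3) = 1*1 = 1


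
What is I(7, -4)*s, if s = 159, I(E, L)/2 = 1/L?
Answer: -159/2 ≈ -79.500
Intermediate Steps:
I(E, L) = 2/L
I(7, -4)*s = (2/(-4))*159 = (2*(-¼))*159 = -½*159 = -159/2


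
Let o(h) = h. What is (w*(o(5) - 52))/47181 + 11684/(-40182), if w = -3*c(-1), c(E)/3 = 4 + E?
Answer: -83378641/315971157 ≈ -0.26388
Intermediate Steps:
c(E) = 12 + 3*E (c(E) = 3*(4 + E) = 12 + 3*E)
w = -27 (w = -3*(12 + 3*(-1)) = -3*(12 - 3) = -3*9 = -27)
(w*(o(5) - 52))/47181 + 11684/(-40182) = -27*(5 - 52)/47181 + 11684/(-40182) = -27*(-47)*(1/47181) + 11684*(-1/40182) = 1269*(1/47181) - 5842/20091 = 423/15727 - 5842/20091 = -83378641/315971157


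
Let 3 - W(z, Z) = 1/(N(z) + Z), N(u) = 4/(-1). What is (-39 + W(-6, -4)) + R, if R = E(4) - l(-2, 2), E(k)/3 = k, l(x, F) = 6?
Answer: -239/8 ≈ -29.875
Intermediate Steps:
N(u) = -4 (N(u) = 4*(-1) = -4)
E(k) = 3*k
R = 6 (R = 3*4 - 1*6 = 12 - 6 = 6)
W(z, Z) = 3 - 1/(-4 + Z)
(-39 + W(-6, -4)) + R = (-39 + (-13 + 3*(-4))/(-4 - 4)) + 6 = (-39 + (-13 - 12)/(-8)) + 6 = (-39 - ⅛*(-25)) + 6 = (-39 + 25/8) + 6 = -287/8 + 6 = -239/8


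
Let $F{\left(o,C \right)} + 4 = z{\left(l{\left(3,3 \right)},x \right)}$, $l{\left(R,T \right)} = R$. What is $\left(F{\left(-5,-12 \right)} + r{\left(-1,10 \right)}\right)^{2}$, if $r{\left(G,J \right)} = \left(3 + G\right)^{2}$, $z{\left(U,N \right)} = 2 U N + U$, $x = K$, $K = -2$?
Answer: $81$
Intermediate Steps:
$x = -2$
$z{\left(U,N \right)} = U + 2 N U$ ($z{\left(U,N \right)} = 2 N U + U = U + 2 N U$)
$F{\left(o,C \right)} = -13$ ($F{\left(o,C \right)} = -4 + 3 \left(1 + 2 \left(-2\right)\right) = -4 + 3 \left(1 - 4\right) = -4 + 3 \left(-3\right) = -4 - 9 = -13$)
$\left(F{\left(-5,-12 \right)} + r{\left(-1,10 \right)}\right)^{2} = \left(-13 + \left(3 - 1\right)^{2}\right)^{2} = \left(-13 + 2^{2}\right)^{2} = \left(-13 + 4\right)^{2} = \left(-9\right)^{2} = 81$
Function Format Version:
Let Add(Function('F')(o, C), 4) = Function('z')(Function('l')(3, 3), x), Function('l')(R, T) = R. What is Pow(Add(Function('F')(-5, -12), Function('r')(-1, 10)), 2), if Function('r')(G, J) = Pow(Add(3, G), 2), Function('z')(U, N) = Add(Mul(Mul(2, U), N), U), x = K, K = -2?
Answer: 81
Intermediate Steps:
x = -2
Function('z')(U, N) = Add(U, Mul(2, N, U)) (Function('z')(U, N) = Add(Mul(2, N, U), U) = Add(U, Mul(2, N, U)))
Function('F')(o, C) = -13 (Function('F')(o, C) = Add(-4, Mul(3, Add(1, Mul(2, -2)))) = Add(-4, Mul(3, Add(1, -4))) = Add(-4, Mul(3, -3)) = Add(-4, -9) = -13)
Pow(Add(Function('F')(-5, -12), Function('r')(-1, 10)), 2) = Pow(Add(-13, Pow(Add(3, -1), 2)), 2) = Pow(Add(-13, Pow(2, 2)), 2) = Pow(Add(-13, 4), 2) = Pow(-9, 2) = 81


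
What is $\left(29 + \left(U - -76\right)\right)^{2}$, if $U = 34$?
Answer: $19321$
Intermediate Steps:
$\left(29 + \left(U - -76\right)\right)^{2} = \left(29 + \left(34 - -76\right)\right)^{2} = \left(29 + \left(34 + 76\right)\right)^{2} = \left(29 + 110\right)^{2} = 139^{2} = 19321$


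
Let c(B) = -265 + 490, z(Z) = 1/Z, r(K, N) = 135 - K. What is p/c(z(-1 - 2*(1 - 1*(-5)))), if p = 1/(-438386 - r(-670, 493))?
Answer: -1/98817975 ≈ -1.0120e-8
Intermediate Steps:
p = -1/439191 (p = 1/(-438386 - (135 - 1*(-670))) = 1/(-438386 - (135 + 670)) = 1/(-438386 - 1*805) = 1/(-438386 - 805) = 1/(-439191) = -1/439191 ≈ -2.2769e-6)
c(B) = 225
p/c(z(-1 - 2*(1 - 1*(-5)))) = -1/439191/225 = -1/439191*1/225 = -1/98817975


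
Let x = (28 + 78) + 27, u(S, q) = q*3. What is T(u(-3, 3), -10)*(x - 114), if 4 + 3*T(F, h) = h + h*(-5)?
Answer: 228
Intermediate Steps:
u(S, q) = 3*q
x = 133 (x = 106 + 27 = 133)
T(F, h) = -4/3 - 4*h/3 (T(F, h) = -4/3 + (h + h*(-5))/3 = -4/3 + (h - 5*h)/3 = -4/3 + (-4*h)/3 = -4/3 - 4*h/3)
T(u(-3, 3), -10)*(x - 114) = (-4/3 - 4/3*(-10))*(133 - 114) = (-4/3 + 40/3)*19 = 12*19 = 228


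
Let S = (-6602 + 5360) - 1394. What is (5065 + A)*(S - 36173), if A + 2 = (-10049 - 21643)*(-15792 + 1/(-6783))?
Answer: -2311375969533221/119 ≈ -1.9423e+13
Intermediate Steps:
S = -2636 (S = -1242 - 1394 = -2636)
A = 59557127934/119 (A = -2 + (-10049 - 21643)*(-15792 + 1/(-6783)) = -2 - 31692*(-15792 - 1/6783) = -2 - 31692*(-107117137/6783) = -2 + 59557128172/119 = 59557127934/119 ≈ 5.0048e+8)
(5065 + A)*(S - 36173) = (5065 + 59557127934/119)*(-2636 - 36173) = (59557730669/119)*(-38809) = -2311375969533221/119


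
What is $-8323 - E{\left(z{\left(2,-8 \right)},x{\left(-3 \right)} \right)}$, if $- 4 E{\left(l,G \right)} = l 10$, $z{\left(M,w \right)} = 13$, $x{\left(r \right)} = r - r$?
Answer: $- \frac{16581}{2} \approx -8290.5$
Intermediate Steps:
$x{\left(r \right)} = 0$
$E{\left(l,G \right)} = - \frac{5 l}{2}$ ($E{\left(l,G \right)} = - \frac{l 10}{4} = - \frac{10 l}{4} = - \frac{5 l}{2}$)
$-8323 - E{\left(z{\left(2,-8 \right)},x{\left(-3 \right)} \right)} = -8323 - \left(- \frac{5}{2}\right) 13 = -8323 - - \frac{65}{2} = -8323 + \frac{65}{2} = - \frac{16581}{2}$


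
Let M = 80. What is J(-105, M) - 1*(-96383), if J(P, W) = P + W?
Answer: 96358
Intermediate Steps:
J(-105, M) - 1*(-96383) = (-105 + 80) - 1*(-96383) = -25 + 96383 = 96358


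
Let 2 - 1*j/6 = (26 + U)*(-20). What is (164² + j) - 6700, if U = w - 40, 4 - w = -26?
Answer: 22128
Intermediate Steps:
w = 30 (w = 4 - 1*(-26) = 4 + 26 = 30)
U = -10 (U = 30 - 40 = -10)
j = 1932 (j = 12 - 6*(26 - 10)*(-20) = 12 - 96*(-20) = 12 - 6*(-320) = 12 + 1920 = 1932)
(164² + j) - 6700 = (164² + 1932) - 6700 = (26896 + 1932) - 6700 = 28828 - 6700 = 22128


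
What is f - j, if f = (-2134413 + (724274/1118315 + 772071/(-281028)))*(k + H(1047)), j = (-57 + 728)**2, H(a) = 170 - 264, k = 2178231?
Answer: -44275545639943531478757/9523570540 ≈ -4.6491e+12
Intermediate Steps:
H(a) = -94
j = 450241 (j = 671**2 = 450241)
f = -44275541352041607978617/9523570540 (f = (-2134413 + (724274/1118315 + 772071/(-281028)))*(2178231 - 94) = (-2134413 + (724274*(1/1118315) + 772071*(-1/281028)))*2178137 = (-2134413 + (724274/1118315 - 257357/93676))*2178137 = (-2134413 - 19996282021/9523570540)*2178137 = -20327252763275041/9523570540*2178137 = -44275541352041607978617/9523570540 ≈ -4.6491e+12)
f - j = -44275541352041607978617/9523570540 - 1*450241 = -44275541352041607978617/9523570540 - 450241 = -44275545639943531478757/9523570540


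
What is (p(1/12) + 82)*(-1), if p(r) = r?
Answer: -985/12 ≈ -82.083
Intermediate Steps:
(p(1/12) + 82)*(-1) = (1/12 + 82)*(-1) = (985/12)*(-1) = -985/12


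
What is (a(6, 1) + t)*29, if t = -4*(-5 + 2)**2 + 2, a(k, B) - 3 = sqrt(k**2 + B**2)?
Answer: -899 + 29*sqrt(37) ≈ -722.60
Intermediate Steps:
a(k, B) = 3 + sqrt(B**2 + k**2) (a(k, B) = 3 + sqrt(k**2 + B**2) = 3 + sqrt(B**2 + k**2))
t = -34 (t = -4*(-3)**2 + 2 = -4*9 + 2 = -36 + 2 = -34)
(a(6, 1) + t)*29 = ((3 + sqrt(1**2 + 6**2)) - 34)*29 = ((3 + sqrt(1 + 36)) - 34)*29 = ((3 + sqrt(37)) - 34)*29 = (-31 + sqrt(37))*29 = -899 + 29*sqrt(37)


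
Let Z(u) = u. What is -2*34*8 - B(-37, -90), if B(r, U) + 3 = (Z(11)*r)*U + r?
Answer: -37134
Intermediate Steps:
B(r, U) = -3 + r + 11*U*r (B(r, U) = -3 + ((11*r)*U + r) = -3 + (11*U*r + r) = -3 + (r + 11*U*r) = -3 + r + 11*U*r)
-2*34*8 - B(-37, -90) = -2*34*8 - (-3 - 37 + 11*(-90)*(-37)) = -68*8 - (-3 - 37 + 36630) = -544 - 1*36590 = -544 - 36590 = -37134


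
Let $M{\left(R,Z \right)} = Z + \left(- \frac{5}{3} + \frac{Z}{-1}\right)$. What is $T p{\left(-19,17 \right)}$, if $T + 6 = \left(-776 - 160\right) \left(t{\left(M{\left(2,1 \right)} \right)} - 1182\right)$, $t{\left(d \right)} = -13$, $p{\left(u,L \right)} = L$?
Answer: $19014738$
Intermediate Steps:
$M{\left(R,Z \right)} = - \frac{5}{3}$ ($M{\left(R,Z \right)} = Z + \left(\left(-5\right) \frac{1}{3} + Z \left(-1\right)\right) = Z - \left(\frac{5}{3} + Z\right) = - \frac{5}{3}$)
$T = 1118514$ ($T = -6 + \left(-776 - 160\right) \left(-13 - 1182\right) = -6 - -1118520 = -6 + 1118520 = 1118514$)
$T p{\left(-19,17 \right)} = 1118514 \cdot 17 = 19014738$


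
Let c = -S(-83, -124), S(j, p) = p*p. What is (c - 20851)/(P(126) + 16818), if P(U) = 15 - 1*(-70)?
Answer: -36227/16903 ≈ -2.1432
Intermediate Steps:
S(j, p) = p**2
P(U) = 85 (P(U) = 15 + 70 = 85)
c = -15376 (c = -1*(-124)**2 = -1*15376 = -15376)
(c - 20851)/(P(126) + 16818) = (-15376 - 20851)/(85 + 16818) = -36227/16903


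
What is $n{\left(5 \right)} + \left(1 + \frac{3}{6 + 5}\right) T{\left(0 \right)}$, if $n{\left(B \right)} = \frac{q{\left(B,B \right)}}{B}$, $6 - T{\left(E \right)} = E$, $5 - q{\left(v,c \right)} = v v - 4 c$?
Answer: $\frac{84}{11} \approx 7.6364$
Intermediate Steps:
$q{\left(v,c \right)} = 5 - v^{2} + 4 c$ ($q{\left(v,c \right)} = 5 - \left(v v - 4 c\right) = 5 - \left(v^{2} - 4 c\right) = 5 + \left(- v^{2} + 4 c\right) = 5 - v^{2} + 4 c$)
$T{\left(E \right)} = 6 - E$
$n{\left(B \right)} = \frac{5 - B^{2} + 4 B}{B}$
$n{\left(5 \right)} + \left(1 + \frac{3}{6 + 5}\right) T{\left(0 \right)} = \left(4 - 5 + \frac{5}{5}\right) + \left(1 + \frac{3}{6 + 5}\right) \left(6 - 0\right) = \left(4 - 5 + 5 \cdot \frac{1}{5}\right) + \left(1 + \frac{3}{11}\right) \left(6 + 0\right) = \left(4 - 5 + 1\right) + \left(1 + 3 \cdot \frac{1}{11}\right) 6 = 0 + \left(1 + \frac{3}{11}\right) 6 = 0 + \frac{14}{11} \cdot 6 = 0 + \frac{84}{11} = \frac{84}{11}$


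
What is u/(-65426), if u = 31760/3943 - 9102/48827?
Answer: -757428167/6298065777893 ≈ -0.00012026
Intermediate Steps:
u = 1514856334/192524861 (u = 31760*(1/3943) - 9102*1/48827 = 31760/3943 - 9102/48827 = 1514856334/192524861 ≈ 7.8684)
u/(-65426) = (1514856334/192524861)/(-65426) = (1514856334/192524861)*(-1/65426) = -757428167/6298065777893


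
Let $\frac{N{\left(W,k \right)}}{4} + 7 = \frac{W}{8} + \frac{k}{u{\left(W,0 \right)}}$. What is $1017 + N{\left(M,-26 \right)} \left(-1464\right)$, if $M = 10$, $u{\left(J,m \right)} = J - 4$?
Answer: $60065$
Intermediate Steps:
$u{\left(J,m \right)} = -4 + J$
$N{\left(W,k \right)} = -28 + \frac{W}{2} + \frac{4 k}{-4 + W}$ ($N{\left(W,k \right)} = -28 + 4 \left(\frac{W}{8} + \frac{k}{-4 + W}\right) = -28 + \left(\frac{W}{2} + \frac{4 k}{-4 + W}\right) = -28 + \frac{W}{2} + \frac{4 k}{-4 + W}$)
$1017 + N{\left(M,-26 \right)} \left(-1464\right) = 1017 + \frac{8 \left(-26\right) + \left(-56 + 10\right) \left(-4 + 10\right)}{2 \left(-4 + 10\right)} \left(-1464\right) = 1017 + \frac{-208 - 276}{2 \cdot 6} \left(-1464\right) = 1017 + \frac{1}{2} \cdot \frac{1}{6} \left(-208 - 276\right) \left(-1464\right) = 1017 + \frac{1}{2} \cdot \frac{1}{6} \left(-484\right) \left(-1464\right) = 1017 - -59048 = 1017 + 59048 = 60065$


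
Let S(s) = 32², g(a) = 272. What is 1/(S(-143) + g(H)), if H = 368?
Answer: 1/1296 ≈ 0.00077160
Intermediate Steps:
S(s) = 1024
1/(S(-143) + g(H)) = 1/(1024 + 272) = 1/1296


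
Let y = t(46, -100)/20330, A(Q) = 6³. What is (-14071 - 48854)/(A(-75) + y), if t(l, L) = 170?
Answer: -25585305/87829 ≈ -291.31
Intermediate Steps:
A(Q) = 216
y = 17/2033 (y = 170/20330 = 170*(1/20330) = 17/2033 ≈ 0.0083620)
(-14071 - 48854)/(A(-75) + y) = (-14071 - 48854)/(216 + 17/2033) = -62925/439145/2033 = -62925*2033/439145 = -25585305/87829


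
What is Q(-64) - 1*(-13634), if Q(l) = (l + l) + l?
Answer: 13442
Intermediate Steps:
Q(l) = 3*l (Q(l) = 2*l + l = 3*l)
Q(-64) - 1*(-13634) = 3*(-64) - 1*(-13634) = -192 + 13634 = 13442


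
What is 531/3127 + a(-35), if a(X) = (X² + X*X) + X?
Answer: 128004/53 ≈ 2415.2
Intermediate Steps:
a(X) = X + 2*X² (a(X) = (X² + X²) + X = 2*X² + X = X + 2*X²)
531/3127 + a(-35) = 531/3127 - 35*(1 + 2*(-35)) = 531*(1/3127) - 35*(1 - 70) = 9/53 - 35*(-69) = 9/53 + 2415 = 128004/53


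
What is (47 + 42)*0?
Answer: 0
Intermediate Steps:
(47 + 42)*0 = 89*0 = 0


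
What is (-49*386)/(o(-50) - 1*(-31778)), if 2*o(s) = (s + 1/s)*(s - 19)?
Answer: -1891400/3350369 ≈ -0.56454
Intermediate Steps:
o(s) = (-19 + s)*(s + 1/s)/2 (o(s) = ((s + 1/s)*(s - 19))/2 = ((s + 1/s)*(-19 + s))/2 = ((-19 + s)*(s + 1/s))/2 = (-19 + s)*(s + 1/s)/2)
(-49*386)/(o(-50) - 1*(-31778)) = (-49*386)/((½)*(-19 - 50*(1 + (-50)² - 19*(-50)))/(-50) - 1*(-31778)) = -18914/((½)*(-1/50)*(-19 - 50*(1 + 2500 + 950)) + 31778) = -18914/((½)*(-1/50)*(-19 - 50*3451) + 31778) = -18914/((½)*(-1/50)*(-19 - 172550) + 31778) = -18914/((½)*(-1/50)*(-172569) + 31778) = -18914/(172569/100 + 31778) = -18914/3350369/100 = -18914*100/3350369 = -1891400/3350369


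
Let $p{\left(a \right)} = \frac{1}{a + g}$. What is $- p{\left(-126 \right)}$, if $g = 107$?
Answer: $\frac{1}{19} \approx 0.052632$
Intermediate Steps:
$p{\left(a \right)} = \frac{1}{107 + a}$ ($p{\left(a \right)} = \frac{1}{a + 107} = \frac{1}{107 + a}$)
$- p{\left(-126 \right)} = - \frac{1}{107 - 126} = - \frac{1}{-19} = \left(-1\right) \left(- \frac{1}{19}\right) = \frac{1}{19}$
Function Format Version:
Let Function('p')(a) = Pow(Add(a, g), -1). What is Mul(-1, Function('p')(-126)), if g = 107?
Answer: Rational(1, 19) ≈ 0.052632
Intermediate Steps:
Function('p')(a) = Pow(Add(107, a), -1) (Function('p')(a) = Pow(Add(a, 107), -1) = Pow(Add(107, a), -1))
Mul(-1, Function('p')(-126)) = Mul(-1, Pow(Add(107, -126), -1)) = Mul(-1, Pow(-19, -1)) = Mul(-1, Rational(-1, 19)) = Rational(1, 19)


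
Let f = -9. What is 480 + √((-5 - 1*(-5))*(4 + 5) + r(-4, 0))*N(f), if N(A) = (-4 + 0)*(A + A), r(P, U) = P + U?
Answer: 480 + 144*I ≈ 480.0 + 144.0*I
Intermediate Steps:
N(A) = -8*A
480 + √((-5 - 1*(-5))*(4 + 5) + r(-4, 0))*N(f) = 480 + √((-5 - 1*(-5))*(4 + 5) + (-4 + 0))*(-8*(-9)) = 480 + √((-5 + 5)*9 - 4)*72 = 480 + √(0*9 - 4)*72 = 480 + √(0 - 4)*72 = 480 + √(-4)*72 = 480 + (2*I)*72 = 480 + 144*I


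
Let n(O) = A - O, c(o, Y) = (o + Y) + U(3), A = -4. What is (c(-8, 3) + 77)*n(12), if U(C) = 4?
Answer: -1216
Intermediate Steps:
c(o, Y) = 4 + Y + o (c(o, Y) = (o + Y) + 4 = (Y + o) + 4 = 4 + Y + o)
n(O) = -4 - O
(c(-8, 3) + 77)*n(12) = ((4 + 3 - 8) + 77)*(-4 - 1*12) = (-1 + 77)*(-4 - 12) = 76*(-16) = -1216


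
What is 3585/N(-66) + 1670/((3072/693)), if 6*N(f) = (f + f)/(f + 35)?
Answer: 30572295/5632 ≈ 5428.3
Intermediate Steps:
N(f) = f/(3*(35 + f)) (N(f) = ((f + f)/(f + 35))/6 = ((2*f)/(35 + f))/6 = (2*f/(35 + f))/6 = f/(3*(35 + f)))
3585/N(-66) + 1670/((3072/693)) = 3585/(((⅓)*(-66)/(35 - 66))) + 1670/((3072/693)) = 3585/(((⅓)*(-66)/(-31))) + 1670/((3072*(1/693))) = 3585/(((⅓)*(-66)*(-1/31))) + 1670/(1024/231) = 3585/(22/31) + 1670*(231/1024) = 3585*(31/22) + 192885/512 = 111135/22 + 192885/512 = 30572295/5632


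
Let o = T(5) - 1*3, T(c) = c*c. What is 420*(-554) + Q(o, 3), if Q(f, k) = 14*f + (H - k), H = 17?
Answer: -232358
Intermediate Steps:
T(c) = c²
o = 22 (o = 5² - 1*3 = 25 - 3 = 22)
Q(f, k) = 17 - k + 14*f (Q(f, k) = 14*f + (17 - k) = 17 - k + 14*f)
420*(-554) + Q(o, 3) = 420*(-554) + (17 - 1*3 + 14*22) = -232680 + (17 - 3 + 308) = -232680 + 322 = -232358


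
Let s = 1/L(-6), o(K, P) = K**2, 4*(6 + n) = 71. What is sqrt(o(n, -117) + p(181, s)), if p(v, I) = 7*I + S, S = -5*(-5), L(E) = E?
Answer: sqrt(23313)/12 ≈ 12.724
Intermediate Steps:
S = 25
n = 47/4 (n = -6 + (1/4)*71 = -6 + 71/4 = 47/4 ≈ 11.750)
s = -1/6 (s = 1/(-6) = -1/6 ≈ -0.16667)
p(v, I) = 25 + 7*I (p(v, I) = 7*I + 25 = 25 + 7*I)
sqrt(o(n, -117) + p(181, s)) = sqrt((47/4)**2 + (25 + 7*(-1/6))) = sqrt(2209/16 + (25 - 7/6)) = sqrt(2209/16 + 143/6) = sqrt(7771/48) = sqrt(23313)/12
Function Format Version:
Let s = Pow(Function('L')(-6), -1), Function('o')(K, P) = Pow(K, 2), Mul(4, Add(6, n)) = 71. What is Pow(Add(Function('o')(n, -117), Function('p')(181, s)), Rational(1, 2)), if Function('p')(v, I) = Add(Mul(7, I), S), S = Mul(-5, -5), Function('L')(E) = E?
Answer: Mul(Rational(1, 12), Pow(23313, Rational(1, 2))) ≈ 12.724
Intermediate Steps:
S = 25
n = Rational(47, 4) (n = Add(-6, Mul(Rational(1, 4), 71)) = Add(-6, Rational(71, 4)) = Rational(47, 4) ≈ 11.750)
s = Rational(-1, 6) (s = Pow(-6, -1) = Rational(-1, 6) ≈ -0.16667)
Function('p')(v, I) = Add(25, Mul(7, I)) (Function('p')(v, I) = Add(Mul(7, I), 25) = Add(25, Mul(7, I)))
Pow(Add(Function('o')(n, -117), Function('p')(181, s)), Rational(1, 2)) = Pow(Add(Pow(Rational(47, 4), 2), Add(25, Mul(7, Rational(-1, 6)))), Rational(1, 2)) = Pow(Add(Rational(2209, 16), Add(25, Rational(-7, 6))), Rational(1, 2)) = Pow(Add(Rational(2209, 16), Rational(143, 6)), Rational(1, 2)) = Pow(Rational(7771, 48), Rational(1, 2)) = Mul(Rational(1, 12), Pow(23313, Rational(1, 2)))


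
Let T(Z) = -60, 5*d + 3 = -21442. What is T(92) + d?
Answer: -4349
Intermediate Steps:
d = -4289 (d = -⅗ + (⅕)*(-21442) = -⅗ - 21442/5 = -4289)
T(92) + d = -60 - 4289 = -4349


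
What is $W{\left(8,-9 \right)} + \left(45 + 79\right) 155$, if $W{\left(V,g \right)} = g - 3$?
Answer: $19208$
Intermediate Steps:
$W{\left(V,g \right)} = -3 + g$
$W{\left(8,-9 \right)} + \left(45 + 79\right) 155 = \left(-3 - 9\right) + \left(45 + 79\right) 155 = -12 + 124 \cdot 155 = -12 + 19220 = 19208$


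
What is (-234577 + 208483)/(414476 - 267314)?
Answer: -4349/24527 ≈ -0.17731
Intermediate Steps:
(-234577 + 208483)/(414476 - 267314) = -26094/147162 = -26094*1/147162 = -4349/24527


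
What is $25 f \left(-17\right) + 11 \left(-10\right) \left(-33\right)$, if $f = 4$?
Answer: $1930$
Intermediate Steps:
$25 f \left(-17\right) + 11 \left(-10\right) \left(-33\right) = 25 \cdot 4 \left(-17\right) + 11 \left(-10\right) \left(-33\right) = 100 \left(-17\right) - -3630 = -1700 + 3630 = 1930$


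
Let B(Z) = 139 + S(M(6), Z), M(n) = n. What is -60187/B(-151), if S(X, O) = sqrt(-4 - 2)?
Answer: -8365993/19327 + 60187*I*sqrt(6)/19327 ≈ -432.87 + 7.6281*I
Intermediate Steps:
S(X, O) = I*sqrt(6) (S(X, O) = sqrt(-6) = I*sqrt(6))
B(Z) = 139 + I*sqrt(6)
-60187/B(-151) = -60187/(139 + I*sqrt(6))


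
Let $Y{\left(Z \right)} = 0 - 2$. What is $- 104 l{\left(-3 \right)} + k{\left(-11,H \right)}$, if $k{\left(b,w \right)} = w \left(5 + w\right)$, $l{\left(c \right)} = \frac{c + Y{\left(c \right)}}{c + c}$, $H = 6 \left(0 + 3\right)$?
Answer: $\frac{982}{3} \approx 327.33$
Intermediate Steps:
$H = 18$ ($H = 6 \cdot 3 = 18$)
$Y{\left(Z \right)} = -2$ ($Y{\left(Z \right)} = 0 - 2 = -2$)
$l{\left(c \right)} = \frac{-2 + c}{2 c}$ ($l{\left(c \right)} = \frac{c - 2}{c + c} = \frac{-2 + c}{2 c}$)
$- 104 l{\left(-3 \right)} + k{\left(-11,H \right)} = - 104 \frac{-2 - 3}{2 \left(-3\right)} + 18 \left(5 + 18\right) = - 104 \cdot \frac{1}{2} \left(- \frac{1}{3}\right) \left(-5\right) + 18 \cdot 23 = \left(-104\right) \frac{5}{6} + 414 = - \frac{260}{3} + 414 = \frac{982}{3}$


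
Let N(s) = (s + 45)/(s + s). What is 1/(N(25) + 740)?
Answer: 5/3707 ≈ 0.0013488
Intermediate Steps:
N(s) = (45 + s)/(2*s) (N(s) = (45 + s)/((2*s)) = (45 + s)*(1/(2*s)) = (45 + s)/(2*s))
1/(N(25) + 740) = 1/((½)*(45 + 25)/25 + 740) = 1/((½)*(1/25)*70 + 740) = 1/(7/5 + 740) = 1/(3707/5) = 5/3707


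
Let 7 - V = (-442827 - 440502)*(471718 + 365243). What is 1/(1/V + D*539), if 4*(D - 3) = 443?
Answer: 739311923176/45328138149824531 ≈ 1.6310e-5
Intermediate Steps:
D = 455/4 (D = 3 + (¼)*443 = 3 + 443/4 = 455/4 ≈ 113.75)
V = 739311923176 (V = 7 - (-442827 - 440502)*(471718 + 365243) = 7 - (-883329)*836961 = 7 - 1*(-739311923169) = 7 + 739311923169 = 739311923176)
1/(1/V + D*539) = 1/(1/739311923176 + (455/4)*539) = 1/(1/739311923176 + 245245/4) = 1/(45328138149824531/739311923176) = 739311923176/45328138149824531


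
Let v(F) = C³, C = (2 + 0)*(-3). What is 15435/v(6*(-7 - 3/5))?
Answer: -1715/24 ≈ -71.458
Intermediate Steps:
C = -6 (C = 2*(-3) = -6)
v(F) = -216 (v(F) = (-6)³ = -216)
15435/v(6*(-7 - 3/5)) = 15435/(-216) = 15435*(-1/216) = -1715/24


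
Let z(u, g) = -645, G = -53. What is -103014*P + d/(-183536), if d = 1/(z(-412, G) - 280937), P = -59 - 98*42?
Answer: 22226899331573294401/51680433952 ≈ 4.3008e+8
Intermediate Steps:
P = -4175 (P = -59 - 4116 = -4175)
d = -1/281582 (d = 1/(-645 - 280937) = 1/(-281582) = -1/281582 ≈ -3.5514e-6)
-103014*P + d/(-183536) = -103014/(1/(-4175)) - 1/281582/(-183536) = -103014/(-1/4175) - 1/281582*(-1/183536) = -103014*(-4175) + 1/51680433952 = 430083450 + 1/51680433952 = 22226899331573294401/51680433952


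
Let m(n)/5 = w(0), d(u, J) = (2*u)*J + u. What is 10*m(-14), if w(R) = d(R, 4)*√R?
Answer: 0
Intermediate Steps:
d(u, J) = u + 2*J*u (d(u, J) = 2*J*u + u = u + 2*J*u)
w(R) = 9*R^(3/2) (w(R) = (R*(1 + 2*4))*√R = (R*(1 + 8))*√R = (R*9)*√R = (9*R)*√R = 9*R^(3/2))
m(n) = 0 (m(n) = 5*(9*0^(3/2)) = 5*(9*0) = 5*0 = 0)
10*m(-14) = 10*0 = 0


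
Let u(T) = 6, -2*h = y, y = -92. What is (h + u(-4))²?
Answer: 2704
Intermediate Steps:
h = 46 (h = -½*(-92) = 46)
(h + u(-4))² = (46 + 6)² = 52² = 2704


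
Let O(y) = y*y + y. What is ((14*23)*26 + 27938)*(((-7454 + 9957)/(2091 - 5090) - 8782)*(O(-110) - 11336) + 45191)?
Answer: -620561491514750/2999 ≈ -2.0692e+11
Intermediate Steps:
O(y) = y + y² (O(y) = y² + y = y + y²)
((14*23)*26 + 27938)*(((-7454 + 9957)/(2091 - 5090) - 8782)*(O(-110) - 11336) + 45191) = ((14*23)*26 + 27938)*(((-7454 + 9957)/(2091 - 5090) - 8782)*(-110*(1 - 110) - 11336) + 45191) = (322*26 + 27938)*((2503/(-2999) - 8782)*(-110*(-109) - 11336) + 45191) = (8372 + 27938)*((2503*(-1/2999) - 8782)*(11990 - 11336) + 45191) = 36310*((-2503/2999 - 8782)*654 + 45191) = 36310*(-26339721/2999*654 + 45191) = 36310*(-17226177534/2999 + 45191) = 36310*(-17090649725/2999) = -620561491514750/2999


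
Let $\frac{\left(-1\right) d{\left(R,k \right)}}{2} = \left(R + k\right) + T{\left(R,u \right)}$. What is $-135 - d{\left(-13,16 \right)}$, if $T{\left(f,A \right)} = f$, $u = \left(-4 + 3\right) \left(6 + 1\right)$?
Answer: $-155$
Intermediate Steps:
$u = -7$ ($u = \left(-1\right) 7 = -7$)
$d{\left(R,k \right)} = - 4 R - 2 k$ ($d{\left(R,k \right)} = - 2 \left(\left(R + k\right) + R\right) = - 2 \left(k + 2 R\right) = - 4 R - 2 k$)
$-135 - d{\left(-13,16 \right)} = -135 - \left(\left(-4\right) \left(-13\right) - 32\right) = -135 - \left(52 - 32\right) = -135 - 20 = -155$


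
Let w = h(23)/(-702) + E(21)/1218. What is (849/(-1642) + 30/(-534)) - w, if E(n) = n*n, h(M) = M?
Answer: -1342559585/1487538702 ≈ -0.90254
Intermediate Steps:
E(n) = n²
w = 3352/10179 (w = 23/(-702) + 21²/1218 = 23*(-1/702) + 441*(1/1218) = -23/702 + 21/58 = 3352/10179 ≈ 0.32931)
(849/(-1642) + 30/(-534)) - w = (849/(-1642) + 30/(-534)) - 1*3352/10179 = (849*(-1/1642) + 30*(-1/534)) - 3352/10179 = (-849/1642 - 5/89) - 3352/10179 = -83771/146138 - 3352/10179 = -1342559585/1487538702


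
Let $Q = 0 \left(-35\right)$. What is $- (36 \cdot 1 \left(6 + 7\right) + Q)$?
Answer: $-468$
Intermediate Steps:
$Q = 0$
$- (36 \cdot 1 \left(6 + 7\right) + Q) = - (36 \cdot 1 \left(6 + 7\right) + 0) = - (36 \cdot 1 \cdot 13 + 0) = - (36 \cdot 13 + 0) = - (468 + 0) = \left(-1\right) 468 = -468$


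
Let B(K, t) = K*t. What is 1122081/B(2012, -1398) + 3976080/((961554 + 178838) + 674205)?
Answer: 3049232527241/1701351630424 ≈ 1.7922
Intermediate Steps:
1122081/B(2012, -1398) + 3976080/((961554 + 178838) + 674205) = 1122081/((2012*(-1398))) + 3976080/((961554 + 178838) + 674205) = 1122081/(-2812776) + 3976080/(1140392 + 674205) = 1122081*(-1/2812776) + 3976080/1814597 = -374027/937592 + 3976080*(1/1814597) = -374027/937592 + 3976080/1814597 = 3049232527241/1701351630424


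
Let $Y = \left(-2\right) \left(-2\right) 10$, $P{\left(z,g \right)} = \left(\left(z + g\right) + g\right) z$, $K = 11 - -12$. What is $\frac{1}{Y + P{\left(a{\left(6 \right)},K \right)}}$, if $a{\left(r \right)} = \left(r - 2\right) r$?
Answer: $\frac{1}{1720} \approx 0.00058139$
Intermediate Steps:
$a{\left(r \right)} = r \left(-2 + r\right)$ ($a{\left(r \right)} = \left(-2 + r\right) r = r \left(-2 + r\right)$)
$K = 23$ ($K = 11 + 12 = 23$)
$P{\left(z,g \right)} = z \left(z + 2 g\right)$ ($P{\left(z,g \right)} = \left(\left(g + z\right) + g\right) z = \left(z + 2 g\right) z = z \left(z + 2 g\right)$)
$Y = 40$ ($Y = 4 \cdot 10 = 40$)
$\frac{1}{Y + P{\left(a{\left(6 \right)},K \right)}} = \frac{1}{40 + 6 \left(-2 + 6\right) \left(6 \left(-2 + 6\right) + 2 \cdot 23\right)} = \frac{1}{40 + 6 \cdot 4 \left(6 \cdot 4 + 46\right)} = \frac{1}{40 + 24 \left(24 + 46\right)} = \frac{1}{40 + 24 \cdot 70} = \frac{1}{40 + 1680} = \frac{1}{1720}$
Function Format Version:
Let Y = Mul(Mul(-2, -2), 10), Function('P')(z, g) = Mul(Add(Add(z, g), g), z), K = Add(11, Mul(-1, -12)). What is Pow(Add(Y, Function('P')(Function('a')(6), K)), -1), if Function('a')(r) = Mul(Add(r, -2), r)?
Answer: Rational(1, 1720) ≈ 0.00058139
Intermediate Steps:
Function('a')(r) = Mul(r, Add(-2, r)) (Function('a')(r) = Mul(Add(-2, r), r) = Mul(r, Add(-2, r)))
K = 23 (K = Add(11, 12) = 23)
Function('P')(z, g) = Mul(z, Add(z, Mul(2, g))) (Function('P')(z, g) = Mul(Add(Add(g, z), g), z) = Mul(Add(z, Mul(2, g)), z) = Mul(z, Add(z, Mul(2, g))))
Y = 40 (Y = Mul(4, 10) = 40)
Pow(Add(Y, Function('P')(Function('a')(6), K)), -1) = Pow(Add(40, Mul(Mul(6, Add(-2, 6)), Add(Mul(6, Add(-2, 6)), Mul(2, 23)))), -1) = Pow(Add(40, Mul(Mul(6, 4), Add(Mul(6, 4), 46))), -1) = Pow(Add(40, Mul(24, Add(24, 46))), -1) = Pow(Add(40, Mul(24, 70)), -1) = Pow(Add(40, 1680), -1) = Pow(1720, -1) = Rational(1, 1720)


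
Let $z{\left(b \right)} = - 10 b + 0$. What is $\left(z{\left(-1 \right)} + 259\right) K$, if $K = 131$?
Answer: $35239$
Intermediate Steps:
$z{\left(b \right)} = - 10 b$
$\left(z{\left(-1 \right)} + 259\right) K = \left(\left(-10\right) \left(-1\right) + 259\right) 131 = \left(10 + 259\right) 131 = 269 \cdot 131 = 35239$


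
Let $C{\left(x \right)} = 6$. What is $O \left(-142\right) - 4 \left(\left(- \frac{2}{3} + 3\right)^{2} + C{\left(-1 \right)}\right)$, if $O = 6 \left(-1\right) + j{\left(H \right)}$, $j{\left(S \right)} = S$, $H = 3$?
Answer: $\frac{3422}{9} \approx 380.22$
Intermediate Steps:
$O = -3$ ($O = 6 \left(-1\right) + 3 = -6 + 3 = -3$)
$O \left(-142\right) - 4 \left(\left(- \frac{2}{3} + 3\right)^{2} + C{\left(-1 \right)}\right) = \left(-3\right) \left(-142\right) - 4 \left(\left(- \frac{2}{3} + 3\right)^{2} + 6\right) = 426 - 4 \left(\left(\left(-2\right) \frac{1}{3} + 3\right)^{2} + 6\right) = 426 - 4 \left(\left(- \frac{2}{3} + 3\right)^{2} + 6\right) = 426 - 4 \left(\left(\frac{7}{3}\right)^{2} + 6\right) = 426 - 4 \left(\frac{49}{9} + 6\right) = 426 - \frac{412}{9} = \frac{3422}{9}$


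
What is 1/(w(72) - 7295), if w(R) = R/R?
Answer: -1/7294 ≈ -0.00013710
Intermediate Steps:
w(R) = 1
1/(w(72) - 7295) = 1/(1 - 7295) = 1/(-7294) = -1/7294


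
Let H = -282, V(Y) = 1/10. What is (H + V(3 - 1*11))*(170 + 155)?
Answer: -183235/2 ≈ -91618.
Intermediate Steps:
V(Y) = ⅒
(H + V(3 - 1*11))*(170 + 155) = (-282 + ⅒)*(170 + 155) = -2819/10*325 = -183235/2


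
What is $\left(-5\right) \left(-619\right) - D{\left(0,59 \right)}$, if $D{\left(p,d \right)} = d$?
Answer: $3036$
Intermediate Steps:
$\left(-5\right) \left(-619\right) - D{\left(0,59 \right)} = \left(-5\right) \left(-619\right) - 59 = 3095 - 59 = 3036$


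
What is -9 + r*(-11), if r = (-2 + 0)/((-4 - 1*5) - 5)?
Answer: -74/7 ≈ -10.571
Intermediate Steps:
r = ⅐ (r = -2/((-4 - 5) - 5) = -2/(-9 - 5) = -2/(-14) = -2*(-1/14) = ⅐ ≈ 0.14286)
-9 + r*(-11) = -9 + (⅐)*(-11) = -9 - 11/7 = -74/7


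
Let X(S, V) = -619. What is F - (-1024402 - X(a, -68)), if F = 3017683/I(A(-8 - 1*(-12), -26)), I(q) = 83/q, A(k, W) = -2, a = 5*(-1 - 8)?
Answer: 78938623/83 ≈ 9.5107e+5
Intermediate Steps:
a = -45 (a = 5*(-9) = -45)
F = -6035366/83 (F = 3017683/((83/(-2))) = 3017683/((83*(-½))) = 3017683/(-83/2) = 3017683*(-2/83) = -6035366/83 ≈ -72715.)
F - (-1024402 - X(a, -68)) = -6035366/83 - (-1024402 - 1*(-619)) = -6035366/83 - (-1024402 + 619) = -6035366/83 - 1*(-1023783) = -6035366/83 + 1023783 = 78938623/83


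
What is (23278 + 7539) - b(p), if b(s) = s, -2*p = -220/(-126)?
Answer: 1941526/63 ≈ 30818.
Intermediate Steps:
p = -55/63 (p = -(-110)/(-126) = -(-110)*(-1)/126 = -½*110/63 = -55/63 ≈ -0.87302)
(23278 + 7539) - b(p) = (23278 + 7539) - 1*(-55/63) = 30817 + 55/63 = 1941526/63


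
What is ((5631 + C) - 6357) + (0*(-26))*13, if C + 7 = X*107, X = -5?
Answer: -1268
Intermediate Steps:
C = -542 (C = -7 - 5*107 = -7 - 535 = -542)
((5631 + C) - 6357) + (0*(-26))*13 = ((5631 - 542) - 6357) + (0*(-26))*13 = (5089 - 6357) + 0*13 = -1268 + 0 = -1268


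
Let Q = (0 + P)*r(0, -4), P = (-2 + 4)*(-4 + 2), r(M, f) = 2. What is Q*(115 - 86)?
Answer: -232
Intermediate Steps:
P = -4 (P = 2*(-2) = -4)
Q = -8 (Q = (0 - 4)*2 = -4*2 = -8)
Q*(115 - 86) = -8*(115 - 86) = -8*29 = -232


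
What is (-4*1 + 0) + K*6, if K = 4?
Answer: 20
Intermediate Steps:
(-4*1 + 0) + K*6 = (-4*1 + 0) + 4*6 = (-4 + 0) + 24 = -4 + 24 = 20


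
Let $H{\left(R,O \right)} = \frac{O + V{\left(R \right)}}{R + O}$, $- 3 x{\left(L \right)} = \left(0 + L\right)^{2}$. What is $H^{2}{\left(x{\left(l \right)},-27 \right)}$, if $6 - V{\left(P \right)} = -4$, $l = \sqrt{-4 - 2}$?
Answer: $\frac{289}{625} \approx 0.4624$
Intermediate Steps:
$l = i \sqrt{6}$ ($l = \sqrt{-6} = i \sqrt{6} \approx 2.4495 i$)
$x{\left(L \right)} = - \frac{L^{2}}{3}$ ($x{\left(L \right)} = - \frac{\left(0 + L\right)^{2}}{3} = - \frac{L^{2}}{3}$)
$V{\left(P \right)} = 10$ ($V{\left(P \right)} = 6 - -4 = 6 + 4 = 10$)
$H{\left(R,O \right)} = \frac{10 + O}{O + R}$ ($H{\left(R,O \right)} = \frac{O + 10}{R + O} = \frac{10 + O}{O + R}$)
$H^{2}{\left(x{\left(l \right)},-27 \right)} = \left(\frac{10 - 27}{-27 - \frac{\left(i \sqrt{6}\right)^{2}}{3}}\right)^{2} = \left(\frac{1}{-27 - -2} \left(-17\right)\right)^{2} = \left(\frac{1}{-27 + 2} \left(-17\right)\right)^{2} = \left(\frac{1}{-25} \left(-17\right)\right)^{2} = \left(\left(- \frac{1}{25}\right) \left(-17\right)\right)^{2} = \left(\frac{17}{25}\right)^{2} = \frac{289}{625}$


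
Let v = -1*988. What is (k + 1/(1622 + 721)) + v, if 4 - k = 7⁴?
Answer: -7931054/2343 ≈ -3385.0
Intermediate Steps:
v = -988
k = -2397 (k = 4 - 1*7⁴ = 4 - 1*2401 = 4 - 2401 = -2397)
(k + 1/(1622 + 721)) + v = (-2397 + 1/(1622 + 721)) - 988 = (-2397 + 1/2343) - 988 = -5616170/2343 - 988 = -7931054/2343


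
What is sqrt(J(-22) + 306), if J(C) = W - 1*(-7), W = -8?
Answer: sqrt(305) ≈ 17.464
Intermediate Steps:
J(C) = -1 (J(C) = -8 - 1*(-7) = -8 + 7 = -1)
sqrt(J(-22) + 306) = sqrt(-1 + 306) = sqrt(305)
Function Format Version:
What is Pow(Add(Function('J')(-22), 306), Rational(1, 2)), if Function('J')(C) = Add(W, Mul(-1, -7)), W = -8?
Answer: Pow(305, Rational(1, 2)) ≈ 17.464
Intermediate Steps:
Function('J')(C) = -1 (Function('J')(C) = Add(-8, Mul(-1, -7)) = Add(-8, 7) = -1)
Pow(Add(Function('J')(-22), 306), Rational(1, 2)) = Pow(Add(-1, 306), Rational(1, 2)) = Pow(305, Rational(1, 2))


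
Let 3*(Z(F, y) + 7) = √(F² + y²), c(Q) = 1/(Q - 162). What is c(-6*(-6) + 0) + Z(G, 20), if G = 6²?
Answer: -883/126 + 4*√106/3 ≈ 6.7196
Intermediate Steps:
c(Q) = 1/(-162 + Q)
G = 36
Z(F, y) = -7 + √(F² + y²)/3
c(-6*(-6) + 0) + Z(G, 20) = 1/(-162 + (-6*(-6) + 0)) + (-7 + √(36² + 20²)/3) = 1/(-162 + (36 + 0)) + (-7 + √(1296 + 400)/3) = 1/(-162 + 36) + (-7 + √1696/3) = 1/(-126) + (-7 + (4*√106)/3) = -1/126 + (-7 + 4*√106/3) = -883/126 + 4*√106/3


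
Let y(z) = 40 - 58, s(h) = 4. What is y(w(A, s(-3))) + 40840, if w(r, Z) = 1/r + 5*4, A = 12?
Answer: 40822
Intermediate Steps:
w(r, Z) = 20 + 1/r (w(r, Z) = 1/r + 20 = 20 + 1/r)
y(z) = -18
y(w(A, s(-3))) + 40840 = -18 + 40840 = 40822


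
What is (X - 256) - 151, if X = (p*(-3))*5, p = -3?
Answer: -362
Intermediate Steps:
X = 45 (X = -3*(-3)*5 = 9*5 = 45)
(X - 256) - 151 = (45 - 256) - 151 = -211 - 151 = -362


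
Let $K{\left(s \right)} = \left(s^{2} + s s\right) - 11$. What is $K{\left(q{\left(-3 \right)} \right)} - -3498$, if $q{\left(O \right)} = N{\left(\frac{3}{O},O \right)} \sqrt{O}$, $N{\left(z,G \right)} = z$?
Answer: $3481$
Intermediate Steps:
$q{\left(O \right)} = \frac{3}{\sqrt{O}}$ ($q{\left(O \right)} = \frac{3}{O} \sqrt{O} = \frac{3}{\sqrt{O}}$)
$K{\left(s \right)} = -11 + 2 s^{2}$ ($K{\left(s \right)} = \left(s^{2} + s^{2}\right) - 11 = 2 s^{2} - 11 = -11 + 2 s^{2}$)
$K{\left(q{\left(-3 \right)} \right)} - -3498 = \left(-11 + 2 \left(\frac{3}{i \sqrt{3}}\right)^{2}\right) - -3498 = \left(-11 + 2 \left(3 \left(- \frac{i \sqrt{3}}{3}\right)\right)^{2}\right) + 3498 = \left(-11 + 2 \left(- i \sqrt{3}\right)^{2}\right) + 3498 = \left(-11 + 2 \left(-3\right)\right) + 3498 = \left(-11 - 6\right) + 3498 = -17 + 3498 = 3481$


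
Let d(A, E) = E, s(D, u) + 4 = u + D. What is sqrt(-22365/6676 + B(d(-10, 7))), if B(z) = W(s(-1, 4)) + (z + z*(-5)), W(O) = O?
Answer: I*sqrt(360452261)/3338 ≈ 5.6877*I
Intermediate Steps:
s(D, u) = -4 + D + u (s(D, u) = -4 + (u + D) = -4 + (D + u) = -4 + D + u)
B(z) = -1 - 4*z (B(z) = (-4 - 1 + 4) + (z + z*(-5)) = -1 + (z - 5*z) = -1 - 4*z)
sqrt(-22365/6676 + B(d(-10, 7))) = sqrt(-22365/6676 + (-1 - 4*7)) = sqrt(-22365*1/6676 + (-1 - 28)) = sqrt(-22365/6676 - 29) = sqrt(-215969/6676) = I*sqrt(360452261)/3338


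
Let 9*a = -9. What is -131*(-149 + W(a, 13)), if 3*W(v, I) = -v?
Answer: 58426/3 ≈ 19475.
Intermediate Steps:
a = -1 (a = (1/9)*(-9) = -1)
W(v, I) = -v/3 (W(v, I) = (-v)/3 = -v/3)
-131*(-149 + W(a, 13)) = -131*(-149 - 1/3*(-1)) = -131*(-149 + 1/3) = -131*(-446/3) = 58426/3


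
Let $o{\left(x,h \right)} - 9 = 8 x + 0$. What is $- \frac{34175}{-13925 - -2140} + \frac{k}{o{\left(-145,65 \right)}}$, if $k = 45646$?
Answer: $- \frac{99720537}{2712907} \approx -36.758$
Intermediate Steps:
$o{\left(x,h \right)} = 9 + 8 x$ ($o{\left(x,h \right)} = 9 + \left(8 x + 0\right) = 9 + 8 x$)
$- \frac{34175}{-13925 - -2140} + \frac{k}{o{\left(-145,65 \right)}} = - \frac{34175}{-13925 - -2140} + \frac{45646}{9 + 8 \left(-145\right)} = - \frac{34175}{-13925 + 2140} + \frac{45646}{9 - 1160} = - \frac{34175}{-11785} + \frac{45646}{-1151} = \left(-34175\right) \left(- \frac{1}{11785}\right) + 45646 \left(- \frac{1}{1151}\right) = \frac{6835}{2357} - \frac{45646}{1151} = - \frac{99720537}{2712907}$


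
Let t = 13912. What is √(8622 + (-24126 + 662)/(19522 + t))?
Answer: √2409291519514/16717 ≈ 92.851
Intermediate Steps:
√(8622 + (-24126 + 662)/(19522 + t)) = √(8622 + (-24126 + 662)/(19522 + 13912)) = √(8622 - 23464/33434) = √(8622 - 23464*1/33434) = √(8622 - 11732/16717) = √(144122242/16717) = √2409291519514/16717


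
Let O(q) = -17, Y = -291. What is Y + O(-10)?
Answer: -308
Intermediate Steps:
Y + O(-10) = -291 - 17 = -308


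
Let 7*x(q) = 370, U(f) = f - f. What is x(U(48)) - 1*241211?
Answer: -1688107/7 ≈ -2.4116e+5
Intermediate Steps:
U(f) = 0
x(q) = 370/7 (x(q) = (⅐)*370 = 370/7)
x(U(48)) - 1*241211 = 370/7 - 1*241211 = 370/7 - 241211 = -1688107/7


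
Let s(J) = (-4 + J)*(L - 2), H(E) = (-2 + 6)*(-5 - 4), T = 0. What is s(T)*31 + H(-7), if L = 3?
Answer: -160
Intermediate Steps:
H(E) = -36 (H(E) = 4*(-9) = -36)
s(J) = -4 + J (s(J) = (-4 + J)*(3 - 2) = (-4 + J)*1 = -4 + J)
s(T)*31 + H(-7) = (-4 + 0)*31 - 36 = -4*31 - 36 = -124 - 36 = -160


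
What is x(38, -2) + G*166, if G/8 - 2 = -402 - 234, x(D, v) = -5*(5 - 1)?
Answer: -841972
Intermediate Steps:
x(D, v) = -20 (x(D, v) = -5*4 = -20)
G = -5072 (G = 16 + 8*(-402 - 234) = 16 + 8*(-636) = 16 - 5088 = -5072)
x(38, -2) + G*166 = -20 - 5072*166 = -20 - 841952 = -841972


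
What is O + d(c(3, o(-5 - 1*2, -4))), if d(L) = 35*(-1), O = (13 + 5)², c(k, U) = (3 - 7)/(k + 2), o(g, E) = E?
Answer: 289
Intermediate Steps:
c(k, U) = -4/(2 + k)
O = 324 (O = 18² = 324)
d(L) = -35
O + d(c(3, o(-5 - 1*2, -4))) = 324 - 35 = 289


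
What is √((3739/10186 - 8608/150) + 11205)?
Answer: √260247195724098/152790 ≈ 105.58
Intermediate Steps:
√((3739/10186 - 8608/150) + 11205) = √((3739*(1/10186) - 8608*1/150) + 11205) = √((3739/10186 - 4304/75) + 11205) = √(-43560119/763950 + 11205) = √(8516499631/763950) = √260247195724098/152790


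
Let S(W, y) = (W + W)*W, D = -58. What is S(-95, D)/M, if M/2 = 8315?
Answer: 1805/1663 ≈ 1.0854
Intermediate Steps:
M = 16630 (M = 2*8315 = 16630)
S(W, y) = 2*W**2 (S(W, y) = (2*W)*W = 2*W**2)
S(-95, D)/M = (2*(-95)**2)/16630 = (2*9025)*(1/16630) = 18050*(1/16630) = 1805/1663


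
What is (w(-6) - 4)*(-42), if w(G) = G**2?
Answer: -1344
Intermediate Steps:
(w(-6) - 4)*(-42) = ((-6)**2 - 4)*(-42) = (36 - 4)*(-42) = 32*(-42) = -1344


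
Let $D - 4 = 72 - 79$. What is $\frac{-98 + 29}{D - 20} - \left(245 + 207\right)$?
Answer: $-449$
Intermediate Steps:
$D = -3$ ($D = 4 + \left(72 - 79\right) = 4 - 7 = -3$)
$\frac{-98 + 29}{D - 20} - \left(245 + 207\right) = \frac{-98 + 29}{-3 - 20} - \left(245 + 207\right) = - \frac{69}{-23} - 452 = \left(-69\right) \left(- \frac{1}{23}\right) - 452 = 3 - 452 = -449$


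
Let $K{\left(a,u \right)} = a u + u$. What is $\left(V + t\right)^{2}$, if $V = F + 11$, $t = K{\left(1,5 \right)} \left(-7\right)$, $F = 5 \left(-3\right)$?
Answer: $5476$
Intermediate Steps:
$F = -15$
$K{\left(a,u \right)} = u + a u$
$t = -70$ ($t = 5 \left(1 + 1\right) \left(-7\right) = 5 \cdot 2 \left(-7\right) = 10 \left(-7\right) = -70$)
$V = -4$ ($V = -15 + 11 = -4$)
$\left(V + t\right)^{2} = \left(-4 - 70\right)^{2} = \left(-74\right)^{2} = 5476$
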